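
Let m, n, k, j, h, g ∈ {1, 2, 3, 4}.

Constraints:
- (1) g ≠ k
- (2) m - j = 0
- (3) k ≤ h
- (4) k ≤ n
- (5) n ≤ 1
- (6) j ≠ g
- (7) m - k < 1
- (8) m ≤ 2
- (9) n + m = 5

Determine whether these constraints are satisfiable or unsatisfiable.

Unsatisfiable

From constraint 5: n ≤ 1. From constraint 8: m ≤ 2. Hence n + m ≤ 3. But constraint 9 requires n + m = 5, and 5 > 3. Contradiction.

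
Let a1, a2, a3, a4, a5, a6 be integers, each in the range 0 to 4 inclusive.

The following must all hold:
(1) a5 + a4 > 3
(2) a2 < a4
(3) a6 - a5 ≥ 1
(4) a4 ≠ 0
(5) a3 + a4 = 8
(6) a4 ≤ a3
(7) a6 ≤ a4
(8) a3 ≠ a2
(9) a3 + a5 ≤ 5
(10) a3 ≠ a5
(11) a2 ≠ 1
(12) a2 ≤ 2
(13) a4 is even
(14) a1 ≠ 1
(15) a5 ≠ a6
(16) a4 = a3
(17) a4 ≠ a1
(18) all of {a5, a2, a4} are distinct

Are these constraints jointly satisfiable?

One satisfying assignment is a1 = 0, a2 = 0, a3 = 4, a4 = 4, a5 = 1, a6 = 3.
For the less obvious constraints — constraint 1: a5 + a4 = 5; constraint 3: a6 - a5 = 2; constraint 5: a3 + a4 = 8 — and the others hold by inspection.

Satisfiable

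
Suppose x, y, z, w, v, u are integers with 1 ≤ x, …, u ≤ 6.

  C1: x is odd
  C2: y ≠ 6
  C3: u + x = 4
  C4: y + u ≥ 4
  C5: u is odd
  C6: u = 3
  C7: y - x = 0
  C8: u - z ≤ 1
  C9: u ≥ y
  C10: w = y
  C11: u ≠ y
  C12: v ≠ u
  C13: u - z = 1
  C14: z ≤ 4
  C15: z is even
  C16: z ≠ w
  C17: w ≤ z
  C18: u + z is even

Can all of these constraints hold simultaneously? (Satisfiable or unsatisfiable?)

Unsatisfiable

Constraint 5 makes u odd and constraint 15 makes z even, so u + z must be odd. Constraint 18 says u + z is even — contradiction.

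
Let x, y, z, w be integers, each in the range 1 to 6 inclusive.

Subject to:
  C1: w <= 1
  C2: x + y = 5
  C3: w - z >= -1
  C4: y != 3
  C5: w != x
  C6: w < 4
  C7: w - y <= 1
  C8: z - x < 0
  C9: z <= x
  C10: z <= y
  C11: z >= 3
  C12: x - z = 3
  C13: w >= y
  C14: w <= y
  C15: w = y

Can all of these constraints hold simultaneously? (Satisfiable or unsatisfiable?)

Unsatisfiable

From constraints 10 and 11: y ≥ z and z ≥ 3, so y ≥ 3. From constraints 1 and 13: y ≤ w and w ≤ 1, so y ≤ 1. But 1 < 3, so no value of y works.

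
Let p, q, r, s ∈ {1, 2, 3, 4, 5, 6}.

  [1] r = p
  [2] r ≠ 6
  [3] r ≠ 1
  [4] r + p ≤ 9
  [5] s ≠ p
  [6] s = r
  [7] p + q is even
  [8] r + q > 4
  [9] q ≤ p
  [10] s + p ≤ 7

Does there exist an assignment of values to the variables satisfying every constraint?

From constraints 1 and 6, s = r = p, so s = p. But constraint 5 says s ≠ p. Contradiction.

Unsatisfiable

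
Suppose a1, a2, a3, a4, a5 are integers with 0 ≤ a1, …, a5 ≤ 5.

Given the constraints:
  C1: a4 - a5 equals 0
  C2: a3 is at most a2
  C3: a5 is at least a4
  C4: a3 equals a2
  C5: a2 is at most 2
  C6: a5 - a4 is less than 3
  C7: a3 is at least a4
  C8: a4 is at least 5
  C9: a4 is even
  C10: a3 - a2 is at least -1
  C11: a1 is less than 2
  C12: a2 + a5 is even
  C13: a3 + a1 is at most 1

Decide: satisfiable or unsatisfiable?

From constraints 7 and 8: a3 ≥ a4 and a4 ≥ 5, so a3 ≥ 5. From constraints 2 and 5: a3 ≤ a2 and a2 ≤ 2, so a3 ≤ 2. But 2 < 5, so no value of a3 works.

Unsatisfiable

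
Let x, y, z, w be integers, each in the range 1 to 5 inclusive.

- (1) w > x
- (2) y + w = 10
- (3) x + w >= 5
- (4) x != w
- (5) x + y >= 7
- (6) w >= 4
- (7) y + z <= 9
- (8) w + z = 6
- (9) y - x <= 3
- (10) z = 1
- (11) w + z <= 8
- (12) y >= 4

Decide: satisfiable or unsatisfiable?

Satisfiable

Setting (x, y, z, w) = (3, 5, 1, 5) satisfies everything: constraint 2: y + w = 10; constraint 3: x + w = 8, and the others follow.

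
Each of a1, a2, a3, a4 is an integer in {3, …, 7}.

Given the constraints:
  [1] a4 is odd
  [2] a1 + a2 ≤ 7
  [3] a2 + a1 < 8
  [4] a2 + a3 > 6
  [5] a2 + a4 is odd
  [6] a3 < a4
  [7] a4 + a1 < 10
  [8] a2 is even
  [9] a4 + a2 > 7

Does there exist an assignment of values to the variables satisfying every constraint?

Take a1 = 3, a2 = 4, a3 = 4, a4 = 5. Then constraint 2: a1 + a2 = 7; constraint 3: a2 + a1 = 7, and every other listed constraint is also met.

Satisfiable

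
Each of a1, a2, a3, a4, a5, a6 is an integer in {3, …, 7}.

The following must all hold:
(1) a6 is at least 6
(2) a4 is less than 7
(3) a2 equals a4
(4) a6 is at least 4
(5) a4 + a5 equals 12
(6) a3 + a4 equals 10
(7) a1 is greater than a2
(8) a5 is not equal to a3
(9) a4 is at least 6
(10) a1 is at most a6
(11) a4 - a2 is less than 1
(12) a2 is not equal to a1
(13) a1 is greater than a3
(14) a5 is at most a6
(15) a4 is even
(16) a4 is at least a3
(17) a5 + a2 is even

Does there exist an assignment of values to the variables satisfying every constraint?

The assignment a1 = 7, a2 = 6, a3 = 4, a4 = 6, a5 = 6, a6 = 7 works:
  constraint 5 holds since a4 + a5 = 12.
  constraint 6 holds since a3 + a4 = 10.
The rest check out directly.

Satisfiable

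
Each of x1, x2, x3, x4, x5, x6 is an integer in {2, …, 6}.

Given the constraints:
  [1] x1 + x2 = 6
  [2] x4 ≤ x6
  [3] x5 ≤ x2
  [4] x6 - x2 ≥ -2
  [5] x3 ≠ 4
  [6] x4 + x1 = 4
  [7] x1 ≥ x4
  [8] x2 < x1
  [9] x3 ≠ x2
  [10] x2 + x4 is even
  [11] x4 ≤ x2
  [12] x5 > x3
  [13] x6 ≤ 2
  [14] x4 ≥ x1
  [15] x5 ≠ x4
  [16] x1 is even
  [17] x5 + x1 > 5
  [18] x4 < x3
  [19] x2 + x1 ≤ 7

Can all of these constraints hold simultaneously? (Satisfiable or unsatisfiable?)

Unsatisfiable

Constraints 3, 8, 12, 14, and 18 give x5 ≤ x2, x2 < x1, x1 ≤ x4, x4 < x3, x3 < x5. Chaining: x5 ≤ x2 < x1 ≤ x4 < x3 < x5, which forces x5 < x5 — impossible.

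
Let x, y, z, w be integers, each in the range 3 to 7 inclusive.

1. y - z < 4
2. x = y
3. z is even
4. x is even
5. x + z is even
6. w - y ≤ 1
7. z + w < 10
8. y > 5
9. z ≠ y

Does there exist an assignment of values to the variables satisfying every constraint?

Satisfiable

Take x = 6, y = 6, z = 4, w = 5. Then constraint 1: y - z = 2; constraint 6: w - y = -1; constraint 7: z + w = 9, and every other listed constraint is also met.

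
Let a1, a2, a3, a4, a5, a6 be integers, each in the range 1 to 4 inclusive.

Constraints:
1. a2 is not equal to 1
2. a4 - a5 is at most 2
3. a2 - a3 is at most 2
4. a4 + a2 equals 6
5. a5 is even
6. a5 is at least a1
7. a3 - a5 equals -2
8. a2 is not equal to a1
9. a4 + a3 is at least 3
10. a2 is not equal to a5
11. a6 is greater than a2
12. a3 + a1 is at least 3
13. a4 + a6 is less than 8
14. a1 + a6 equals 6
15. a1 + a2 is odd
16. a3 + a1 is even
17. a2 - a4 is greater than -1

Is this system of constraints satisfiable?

One satisfying assignment is a1 = 2, a2 = 3, a3 = 2, a4 = 3, a5 = 4, a6 = 4.
For the less obvious constraints — constraint 2: a4 - a5 = -1; constraint 3: a2 - a3 = 1; constraint 4: a4 + a2 = 6 — and the others hold by inspection.

Satisfiable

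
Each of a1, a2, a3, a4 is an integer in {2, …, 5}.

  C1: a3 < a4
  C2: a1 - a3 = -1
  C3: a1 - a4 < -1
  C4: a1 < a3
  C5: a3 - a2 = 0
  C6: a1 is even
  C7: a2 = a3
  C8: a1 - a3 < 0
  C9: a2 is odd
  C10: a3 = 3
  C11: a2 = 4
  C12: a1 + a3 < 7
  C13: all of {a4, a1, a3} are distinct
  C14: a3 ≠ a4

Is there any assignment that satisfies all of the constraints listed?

Unsatisfiable

Constraint 11 fixes a2 = 4 and constraint 10 fixes a3 = 3, but constraint 7 requires a2 = a3. Since 4 ≠ 3, contradiction.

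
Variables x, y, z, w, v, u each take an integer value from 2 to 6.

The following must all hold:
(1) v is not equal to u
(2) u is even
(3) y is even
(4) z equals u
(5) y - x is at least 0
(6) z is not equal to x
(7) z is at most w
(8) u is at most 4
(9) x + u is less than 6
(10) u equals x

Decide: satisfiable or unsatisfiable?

From constraints 4 and 10, z = u = x, so z = x. But constraint 6 says z ≠ x. Contradiction.

Unsatisfiable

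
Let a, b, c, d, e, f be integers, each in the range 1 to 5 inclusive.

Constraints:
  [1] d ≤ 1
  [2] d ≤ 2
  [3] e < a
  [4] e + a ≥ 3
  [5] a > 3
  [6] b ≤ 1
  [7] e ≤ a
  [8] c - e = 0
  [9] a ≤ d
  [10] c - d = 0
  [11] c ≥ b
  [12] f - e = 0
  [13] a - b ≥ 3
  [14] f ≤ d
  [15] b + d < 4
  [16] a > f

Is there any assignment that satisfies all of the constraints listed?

Unsatisfiable

From constraint 5: a ≥ 4. From constraints 2 and 9: a ≤ d and d ≤ 2, so a ≤ 2. But 2 < 4, so no value of a works.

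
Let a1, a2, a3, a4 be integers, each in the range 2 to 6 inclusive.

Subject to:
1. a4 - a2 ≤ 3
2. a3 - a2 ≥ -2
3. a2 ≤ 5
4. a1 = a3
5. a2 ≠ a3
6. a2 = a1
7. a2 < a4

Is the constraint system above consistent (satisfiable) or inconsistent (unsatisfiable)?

Unsatisfiable

From constraints 4 and 6, a2 = a1 = a3, so a2 = a3. But constraint 5 says a2 ≠ a3. Contradiction.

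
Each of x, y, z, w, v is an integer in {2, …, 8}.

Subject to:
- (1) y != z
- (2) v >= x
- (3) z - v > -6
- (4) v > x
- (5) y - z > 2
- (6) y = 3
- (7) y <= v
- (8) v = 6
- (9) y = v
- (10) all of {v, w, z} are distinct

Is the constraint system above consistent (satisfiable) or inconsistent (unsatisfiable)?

Unsatisfiable

Constraint 6 fixes y = 3 and constraint 8 fixes v = 6, but constraint 9 requires y = v. Since 3 ≠ 6, contradiction.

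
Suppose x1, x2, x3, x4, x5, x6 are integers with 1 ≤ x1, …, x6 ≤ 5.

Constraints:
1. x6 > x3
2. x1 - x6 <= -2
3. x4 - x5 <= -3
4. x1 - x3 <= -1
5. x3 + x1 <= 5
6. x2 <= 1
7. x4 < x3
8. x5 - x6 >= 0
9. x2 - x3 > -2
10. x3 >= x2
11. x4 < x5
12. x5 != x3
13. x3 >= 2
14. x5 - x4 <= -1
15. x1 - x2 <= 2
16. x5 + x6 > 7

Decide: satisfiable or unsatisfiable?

Unsatisfiable

Constraints 1, 7, 8, and 14 give x6 ≤ x5, x5 < x4, x4 < x3, x3 < x6. Chaining: x6 ≤ x5 < x4 < x3 < x6, which forces x6 < x6 — impossible.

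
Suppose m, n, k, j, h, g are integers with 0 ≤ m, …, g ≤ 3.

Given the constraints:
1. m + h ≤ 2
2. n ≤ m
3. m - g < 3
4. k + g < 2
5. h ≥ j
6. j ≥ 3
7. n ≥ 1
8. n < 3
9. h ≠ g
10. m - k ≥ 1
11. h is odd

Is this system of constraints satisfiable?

From constraints 2 and 7: m ≥ n ≥ 1. From constraints 5 and 6: h ≥ j ≥ 3. Hence m + h ≥ 4. But constraint 1 requires m + h ≤ 2, and 2 < 4. Contradiction.

Unsatisfiable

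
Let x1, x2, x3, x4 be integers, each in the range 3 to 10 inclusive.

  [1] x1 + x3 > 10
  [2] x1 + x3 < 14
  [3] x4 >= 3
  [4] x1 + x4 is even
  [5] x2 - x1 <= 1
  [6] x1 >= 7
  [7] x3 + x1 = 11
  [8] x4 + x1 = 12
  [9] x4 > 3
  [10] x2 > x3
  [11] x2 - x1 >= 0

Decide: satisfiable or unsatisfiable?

Take x1 = 8, x2 = 8, x3 = 3, x4 = 4. Then constraint 1: x1 + x3 = 11; constraint 2: x1 + x3 = 11; constraint 5: x2 - x1 = 0, and every other listed constraint is also met.

Satisfiable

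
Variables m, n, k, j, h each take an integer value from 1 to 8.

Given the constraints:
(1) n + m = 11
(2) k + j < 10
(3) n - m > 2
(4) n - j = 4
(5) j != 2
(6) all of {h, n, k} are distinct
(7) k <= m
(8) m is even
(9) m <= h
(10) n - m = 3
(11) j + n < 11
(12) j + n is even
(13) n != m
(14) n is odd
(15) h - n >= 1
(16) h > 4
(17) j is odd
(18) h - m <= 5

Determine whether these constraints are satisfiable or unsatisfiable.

Take m = 4, n = 7, k = 4, j = 3, h = 8. Then constraint 1: n + m = 11; constraint 2: k + j = 7, and every other listed constraint is also met.

Satisfiable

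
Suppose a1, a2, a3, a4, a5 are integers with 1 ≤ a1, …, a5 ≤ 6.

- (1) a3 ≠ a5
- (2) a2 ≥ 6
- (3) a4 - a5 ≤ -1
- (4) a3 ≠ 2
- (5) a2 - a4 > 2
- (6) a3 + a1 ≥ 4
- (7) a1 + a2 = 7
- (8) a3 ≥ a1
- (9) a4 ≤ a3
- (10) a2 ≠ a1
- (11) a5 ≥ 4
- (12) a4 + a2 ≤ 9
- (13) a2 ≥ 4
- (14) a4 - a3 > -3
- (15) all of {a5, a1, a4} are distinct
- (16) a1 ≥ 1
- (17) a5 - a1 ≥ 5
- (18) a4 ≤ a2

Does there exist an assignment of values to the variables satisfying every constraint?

Satisfiable

Setting (a1, a2, a3, a4, a5) = (1, 6, 4, 2, 6) satisfies everything: constraint 3: a4 - a5 = -4; constraint 5: a2 - a4 = 4; constraint 6: a3 + a1 = 5, and the others follow.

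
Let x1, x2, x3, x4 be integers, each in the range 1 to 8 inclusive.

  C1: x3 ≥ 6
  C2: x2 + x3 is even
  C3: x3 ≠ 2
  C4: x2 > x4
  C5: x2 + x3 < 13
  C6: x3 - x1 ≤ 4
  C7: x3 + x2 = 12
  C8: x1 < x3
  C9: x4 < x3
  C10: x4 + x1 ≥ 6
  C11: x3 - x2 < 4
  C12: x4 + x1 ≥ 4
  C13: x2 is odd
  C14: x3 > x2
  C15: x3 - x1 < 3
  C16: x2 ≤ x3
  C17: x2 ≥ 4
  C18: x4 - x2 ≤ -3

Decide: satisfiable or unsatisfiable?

The assignment x1 = 6, x2 = 5, x3 = 7, x4 = 1 works:
  constraint 5 holds since x2 + x3 = 12.
  constraint 6 holds since x3 - x1 = 1.
  constraint 7 holds since x3 + x2 = 12.
The rest check out directly.

Satisfiable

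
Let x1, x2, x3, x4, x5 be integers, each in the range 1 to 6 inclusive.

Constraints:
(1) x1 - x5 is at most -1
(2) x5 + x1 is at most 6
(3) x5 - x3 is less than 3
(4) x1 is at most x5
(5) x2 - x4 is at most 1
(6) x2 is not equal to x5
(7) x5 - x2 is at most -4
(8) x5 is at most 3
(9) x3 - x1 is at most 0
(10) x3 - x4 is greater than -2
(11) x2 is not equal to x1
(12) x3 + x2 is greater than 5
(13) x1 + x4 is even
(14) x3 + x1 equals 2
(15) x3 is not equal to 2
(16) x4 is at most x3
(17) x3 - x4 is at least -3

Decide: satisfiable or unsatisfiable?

Unsatisfiable

Constraints 1, 5, 7, 9, and 17 give x4 − x2 ≥ -1, x2 − x5 ≥ 4, x5 − x1 ≥ 1, x1 − x3 ≥ 0, x3 − x4 ≥ -3.
Adding all 5 inequalities: the left sides telescope to 0, and the right sides sum to (-1) + 4 + 1 + 0 + (-3) = 1. So 0 ≥ 1, which is false.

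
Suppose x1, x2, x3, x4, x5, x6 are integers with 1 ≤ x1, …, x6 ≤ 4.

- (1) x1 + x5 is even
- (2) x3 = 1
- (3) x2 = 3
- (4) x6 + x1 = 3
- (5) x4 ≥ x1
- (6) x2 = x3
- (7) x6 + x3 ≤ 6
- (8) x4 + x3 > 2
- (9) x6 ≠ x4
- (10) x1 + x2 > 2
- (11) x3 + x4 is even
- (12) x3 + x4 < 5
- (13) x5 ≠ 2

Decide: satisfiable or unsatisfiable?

Unsatisfiable

Constraint 3 fixes x2 = 3 and constraint 2 fixes x3 = 1, but constraint 6 requires x2 = x3. Since 3 ≠ 1, contradiction.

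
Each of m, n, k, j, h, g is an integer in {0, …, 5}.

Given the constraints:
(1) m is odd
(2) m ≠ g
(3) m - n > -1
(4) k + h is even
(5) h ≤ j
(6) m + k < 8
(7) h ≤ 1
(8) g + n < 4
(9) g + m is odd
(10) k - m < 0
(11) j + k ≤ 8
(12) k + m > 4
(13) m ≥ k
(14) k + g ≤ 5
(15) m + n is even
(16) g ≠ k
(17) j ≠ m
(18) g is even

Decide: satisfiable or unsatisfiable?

Satisfiable

The assignment m = 3, n = 1, k = 2, j = 4, h = 0, g = 0 works:
  constraint 3 holds since m - n = 2.
  constraint 6 holds since m + k = 5.
  constraint 8 holds since g + n = 1.
The rest check out directly.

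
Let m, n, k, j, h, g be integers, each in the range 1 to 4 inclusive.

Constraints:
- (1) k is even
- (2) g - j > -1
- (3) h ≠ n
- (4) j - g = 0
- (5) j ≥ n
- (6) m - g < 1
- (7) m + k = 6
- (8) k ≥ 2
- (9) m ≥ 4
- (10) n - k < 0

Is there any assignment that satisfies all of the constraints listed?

Setting (m, n, k, j, h, g) = (4, 1, 2, 4, 2, 4) satisfies everything: constraint 2: g - j = 0; constraint 4: j - g = 0; constraint 6: m - g = 0, and the others follow.

Satisfiable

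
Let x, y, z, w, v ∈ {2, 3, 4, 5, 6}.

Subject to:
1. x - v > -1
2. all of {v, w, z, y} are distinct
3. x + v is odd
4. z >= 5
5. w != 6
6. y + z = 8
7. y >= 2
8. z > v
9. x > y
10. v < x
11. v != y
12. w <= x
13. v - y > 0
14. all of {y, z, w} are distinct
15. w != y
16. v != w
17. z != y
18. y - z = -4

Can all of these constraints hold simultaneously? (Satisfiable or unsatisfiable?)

Satisfiable

Take x = 6, y = 2, z = 6, w = 3, v = 5. Then constraint 1: x - v = 1; constraint 6: y + z = 8; constraint 13: v - y = 3, and every other listed constraint is also met.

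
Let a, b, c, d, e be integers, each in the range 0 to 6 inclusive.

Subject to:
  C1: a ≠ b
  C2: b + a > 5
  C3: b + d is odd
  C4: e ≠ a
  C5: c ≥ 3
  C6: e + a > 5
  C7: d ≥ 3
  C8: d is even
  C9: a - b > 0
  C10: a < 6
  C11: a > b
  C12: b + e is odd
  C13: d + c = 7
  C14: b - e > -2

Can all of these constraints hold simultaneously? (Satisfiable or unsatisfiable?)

Satisfiable

Try a = 5, b = 3, c = 3, d = 4, e = 2.
Check constraint 2: b + a = 8; constraint 6: e + a = 7. The remaining constraints are straightforward to verify.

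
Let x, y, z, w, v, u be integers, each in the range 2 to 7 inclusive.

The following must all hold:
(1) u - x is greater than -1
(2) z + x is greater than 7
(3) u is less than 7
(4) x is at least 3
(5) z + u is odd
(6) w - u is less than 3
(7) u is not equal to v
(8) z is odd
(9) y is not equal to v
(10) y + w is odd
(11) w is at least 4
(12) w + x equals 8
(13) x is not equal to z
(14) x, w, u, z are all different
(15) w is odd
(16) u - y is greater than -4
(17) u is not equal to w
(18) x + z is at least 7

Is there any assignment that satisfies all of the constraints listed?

Satisfiable

Take x = 3, y = 6, z = 7, w = 5, v = 7, u = 4. Then constraint 1: u - x = 1; constraint 2: z + x = 10; constraint 6: w - u = 1, and every other listed constraint is also met.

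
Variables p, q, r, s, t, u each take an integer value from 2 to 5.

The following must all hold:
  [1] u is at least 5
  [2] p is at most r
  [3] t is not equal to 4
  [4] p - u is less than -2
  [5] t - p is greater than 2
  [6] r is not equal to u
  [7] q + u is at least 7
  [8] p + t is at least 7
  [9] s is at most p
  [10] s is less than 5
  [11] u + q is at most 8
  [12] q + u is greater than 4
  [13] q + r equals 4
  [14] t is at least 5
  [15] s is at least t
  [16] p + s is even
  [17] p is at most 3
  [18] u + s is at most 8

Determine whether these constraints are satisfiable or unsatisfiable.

Unsatisfiable

From constraint 1: u ≥ 5. From constraints 14 and 15: s ≥ t ≥ 5. Hence u + s ≥ 10. But constraint 18 requires u + s ≤ 8, and 8 < 10. Contradiction.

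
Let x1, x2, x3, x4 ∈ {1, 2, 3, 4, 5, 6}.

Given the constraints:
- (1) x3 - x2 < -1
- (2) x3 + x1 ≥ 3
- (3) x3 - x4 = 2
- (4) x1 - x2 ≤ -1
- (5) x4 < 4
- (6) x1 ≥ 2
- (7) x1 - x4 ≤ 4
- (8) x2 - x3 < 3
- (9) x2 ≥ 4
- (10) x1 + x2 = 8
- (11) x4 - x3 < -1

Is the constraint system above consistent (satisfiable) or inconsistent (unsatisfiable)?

Try x1 = 3, x2 = 5, x3 = 3, x4 = 1.
Check constraint 1: x3 - x2 = -2; constraint 2: x3 + x1 = 6. The remaining constraints are straightforward to verify.

Satisfiable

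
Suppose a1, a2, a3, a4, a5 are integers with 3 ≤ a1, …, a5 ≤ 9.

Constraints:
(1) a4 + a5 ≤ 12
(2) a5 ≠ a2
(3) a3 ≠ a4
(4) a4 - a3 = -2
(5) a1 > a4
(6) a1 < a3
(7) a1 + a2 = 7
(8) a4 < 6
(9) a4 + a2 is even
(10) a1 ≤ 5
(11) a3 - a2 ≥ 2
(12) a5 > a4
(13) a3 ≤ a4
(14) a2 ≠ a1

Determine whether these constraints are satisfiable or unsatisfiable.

Unsatisfiable

Constraints 5, 6, and 13 give a1 < a3, a3 ≤ a4, a4 < a1. Chaining: a1 < a3 ≤ a4 < a1, which forces a1 < a1 — impossible.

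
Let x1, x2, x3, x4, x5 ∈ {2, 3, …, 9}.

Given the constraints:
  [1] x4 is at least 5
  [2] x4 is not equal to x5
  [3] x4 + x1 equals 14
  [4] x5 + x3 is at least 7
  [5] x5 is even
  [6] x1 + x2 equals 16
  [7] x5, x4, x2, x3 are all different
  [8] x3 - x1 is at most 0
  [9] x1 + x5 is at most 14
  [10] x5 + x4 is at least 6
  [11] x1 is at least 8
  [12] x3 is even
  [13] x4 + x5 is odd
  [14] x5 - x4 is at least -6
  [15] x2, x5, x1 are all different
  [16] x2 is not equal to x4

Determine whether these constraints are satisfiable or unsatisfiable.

Satisfiable

Try x1 = 9, x2 = 7, x3 = 6, x4 = 5, x5 = 2.
Check constraint 3: x4 + x1 = 14; constraint 4: x5 + x3 = 8; constraint 6: x1 + x2 = 16. The remaining constraints are straightforward to verify.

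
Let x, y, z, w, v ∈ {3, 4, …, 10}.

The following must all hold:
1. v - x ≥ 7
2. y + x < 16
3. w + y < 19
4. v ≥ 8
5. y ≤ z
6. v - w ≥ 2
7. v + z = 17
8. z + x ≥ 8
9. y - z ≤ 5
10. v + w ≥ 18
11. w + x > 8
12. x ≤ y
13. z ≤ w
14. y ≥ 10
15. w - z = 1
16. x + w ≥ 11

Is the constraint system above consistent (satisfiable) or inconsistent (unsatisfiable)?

From constraint 4: v ≥ 8. From constraints 5 and 14: z ≥ y ≥ 10. Hence v + z ≥ 18. But constraint 7 requires v + z = 17, and 17 < 18. Contradiction.

Unsatisfiable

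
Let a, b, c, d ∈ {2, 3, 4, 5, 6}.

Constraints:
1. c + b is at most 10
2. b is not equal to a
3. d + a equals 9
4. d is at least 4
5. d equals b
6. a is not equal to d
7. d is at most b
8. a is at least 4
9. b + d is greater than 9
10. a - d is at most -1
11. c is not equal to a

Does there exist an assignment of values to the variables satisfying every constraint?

Satisfiable

Setting (a, b, c, d) = (4, 5, 5, 5) satisfies everything: constraint 1: c + b = 10; constraint 3: d + a = 9; constraint 9: b + d = 10, and the others follow.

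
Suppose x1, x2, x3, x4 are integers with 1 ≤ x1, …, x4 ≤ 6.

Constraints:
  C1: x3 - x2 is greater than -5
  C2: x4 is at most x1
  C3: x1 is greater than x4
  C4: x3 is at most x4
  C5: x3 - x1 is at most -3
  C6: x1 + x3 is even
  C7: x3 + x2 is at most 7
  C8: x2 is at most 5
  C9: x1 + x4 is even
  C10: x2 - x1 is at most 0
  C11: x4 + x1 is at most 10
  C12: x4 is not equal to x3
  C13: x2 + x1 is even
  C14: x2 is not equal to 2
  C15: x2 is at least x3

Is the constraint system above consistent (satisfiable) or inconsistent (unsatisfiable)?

Satisfiable

Take x1 = 5, x2 = 3, x3 = 1, x4 = 3. Then constraint 1: x3 - x2 = -2; constraint 5: x3 - x1 = -4, and every other listed constraint is also met.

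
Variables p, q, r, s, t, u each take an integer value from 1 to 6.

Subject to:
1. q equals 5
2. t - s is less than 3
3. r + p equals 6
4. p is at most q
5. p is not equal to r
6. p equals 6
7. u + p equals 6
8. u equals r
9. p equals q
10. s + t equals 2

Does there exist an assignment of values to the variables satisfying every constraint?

Constraint 6 fixes p = 6 and constraint 1 fixes q = 5, but constraint 9 requires p = q. Since 6 ≠ 5, contradiction.

Unsatisfiable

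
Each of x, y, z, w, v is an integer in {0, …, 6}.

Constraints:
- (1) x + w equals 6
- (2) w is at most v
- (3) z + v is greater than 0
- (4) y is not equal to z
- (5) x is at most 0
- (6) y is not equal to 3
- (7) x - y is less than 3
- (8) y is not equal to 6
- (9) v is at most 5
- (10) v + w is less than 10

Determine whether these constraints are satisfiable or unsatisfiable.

Unsatisfiable

From constraint 5: x ≤ 0. From constraints 2 and 9: w ≤ v ≤ 5. Hence x + w ≤ 5. But constraint 1 requires x + w = 6, and 6 > 5. Contradiction.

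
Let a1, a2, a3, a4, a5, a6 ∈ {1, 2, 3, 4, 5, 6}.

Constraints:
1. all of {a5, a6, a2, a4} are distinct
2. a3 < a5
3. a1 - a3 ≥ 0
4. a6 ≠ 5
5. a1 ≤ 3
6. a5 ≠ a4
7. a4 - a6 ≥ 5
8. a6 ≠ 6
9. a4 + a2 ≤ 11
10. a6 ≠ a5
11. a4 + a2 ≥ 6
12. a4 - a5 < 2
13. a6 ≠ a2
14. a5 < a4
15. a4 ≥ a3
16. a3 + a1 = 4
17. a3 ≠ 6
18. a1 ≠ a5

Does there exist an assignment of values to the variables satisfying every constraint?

Try a1 = 2, a2 = 2, a3 = 2, a4 = 6, a5 = 5, a6 = 1.
Check constraint 3: a1 - a3 = 0; constraint 7: a4 - a6 = 5; constraint 9: a4 + a2 = 8. The remaining constraints are straightforward to verify.

Satisfiable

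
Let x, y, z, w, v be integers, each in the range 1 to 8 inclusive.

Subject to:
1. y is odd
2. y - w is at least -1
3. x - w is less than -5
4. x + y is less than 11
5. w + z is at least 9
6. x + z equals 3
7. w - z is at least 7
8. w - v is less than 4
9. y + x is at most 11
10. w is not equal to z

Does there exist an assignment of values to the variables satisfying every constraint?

Satisfiable

The assignment x = 2, y = 7, z = 1, w = 8, v = 7 works:
  constraint 2 holds since y - w = -1.
  constraint 3 holds since x - w = -6.
The rest check out directly.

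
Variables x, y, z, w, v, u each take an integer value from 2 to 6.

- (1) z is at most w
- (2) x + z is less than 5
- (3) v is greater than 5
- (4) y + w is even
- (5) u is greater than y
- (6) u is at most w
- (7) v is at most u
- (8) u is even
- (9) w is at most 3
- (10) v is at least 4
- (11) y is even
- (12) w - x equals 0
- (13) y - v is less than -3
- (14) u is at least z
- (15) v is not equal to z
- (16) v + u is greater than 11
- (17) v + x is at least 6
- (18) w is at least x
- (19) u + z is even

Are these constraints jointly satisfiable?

From constraints 7 and 10: u ≥ v and v ≥ 4, so u ≥ 4. From constraints 6 and 9: u ≤ w and w ≤ 3, so u ≤ 3. But 3 < 4, so no value of u works.

Unsatisfiable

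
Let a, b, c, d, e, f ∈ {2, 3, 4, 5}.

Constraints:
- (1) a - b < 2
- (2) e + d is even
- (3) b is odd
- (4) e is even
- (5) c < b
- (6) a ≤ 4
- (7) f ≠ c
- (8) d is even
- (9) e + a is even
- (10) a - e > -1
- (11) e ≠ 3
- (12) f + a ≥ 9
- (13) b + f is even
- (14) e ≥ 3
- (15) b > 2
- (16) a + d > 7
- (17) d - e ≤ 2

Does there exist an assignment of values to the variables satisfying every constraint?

Take a = 4, b = 5, c = 3, d = 4, e = 4, f = 5. Then constraint 1: a - b = -1; constraint 10: a - e = 0; constraint 12: f + a = 9, and every other listed constraint is also met.

Satisfiable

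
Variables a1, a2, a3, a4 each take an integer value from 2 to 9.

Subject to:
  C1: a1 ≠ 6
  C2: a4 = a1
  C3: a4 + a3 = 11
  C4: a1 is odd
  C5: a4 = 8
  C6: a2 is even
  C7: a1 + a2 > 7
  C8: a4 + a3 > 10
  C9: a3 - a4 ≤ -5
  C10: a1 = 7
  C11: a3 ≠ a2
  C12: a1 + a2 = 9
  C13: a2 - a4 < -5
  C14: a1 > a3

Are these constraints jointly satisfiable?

Unsatisfiable

Constraint 5 fixes a4 = 8 and constraint 10 fixes a1 = 7, but constraint 2 requires a4 = a1. Since 8 ≠ 7, contradiction.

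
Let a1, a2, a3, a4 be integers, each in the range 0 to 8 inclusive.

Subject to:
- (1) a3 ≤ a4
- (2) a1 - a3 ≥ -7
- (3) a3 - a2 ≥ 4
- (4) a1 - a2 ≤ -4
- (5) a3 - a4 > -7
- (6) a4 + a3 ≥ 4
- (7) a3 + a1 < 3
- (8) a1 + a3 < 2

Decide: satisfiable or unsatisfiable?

Constraints 2, 3, and 4 give a1 − a3 ≥ -7, a3 − a2 ≥ 4, a2 − a1 ≥ 4.
Adding all 3 inequalities: the left sides telescope to 0, and the right sides sum to (-7) + 4 + 4 = 1. So 0 ≥ 1, which is false.

Unsatisfiable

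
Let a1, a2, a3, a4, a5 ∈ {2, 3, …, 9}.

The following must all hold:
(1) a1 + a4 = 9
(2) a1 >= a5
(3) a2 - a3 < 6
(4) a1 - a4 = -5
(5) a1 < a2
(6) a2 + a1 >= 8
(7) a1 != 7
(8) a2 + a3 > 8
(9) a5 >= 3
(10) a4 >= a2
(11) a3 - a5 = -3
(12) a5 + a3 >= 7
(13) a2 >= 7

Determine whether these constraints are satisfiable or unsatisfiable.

Unsatisfiable

From constraints 2 and 9: a1 ≥ a5 ≥ 3. From constraints 10 and 13: a4 ≥ a2 ≥ 7. Hence a1 + a4 ≥ 10. But constraint 1 requires a1 + a4 = 9, and 9 < 10. Contradiction.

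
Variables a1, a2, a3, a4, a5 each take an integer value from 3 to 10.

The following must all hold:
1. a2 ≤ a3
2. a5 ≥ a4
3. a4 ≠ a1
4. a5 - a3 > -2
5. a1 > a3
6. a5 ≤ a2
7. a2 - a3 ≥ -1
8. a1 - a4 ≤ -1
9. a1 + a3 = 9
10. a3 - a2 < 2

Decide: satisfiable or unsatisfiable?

Constraints 1, 2, 5, 6, and 8 give a5 ≤ a2, a2 ≤ a3, a3 < a1, a1 < a4, a4 ≤ a5. Chaining: a5 ≤ a2 ≤ a3 < a1 < a4 ≤ a5, which forces a5 < a5 — impossible.

Unsatisfiable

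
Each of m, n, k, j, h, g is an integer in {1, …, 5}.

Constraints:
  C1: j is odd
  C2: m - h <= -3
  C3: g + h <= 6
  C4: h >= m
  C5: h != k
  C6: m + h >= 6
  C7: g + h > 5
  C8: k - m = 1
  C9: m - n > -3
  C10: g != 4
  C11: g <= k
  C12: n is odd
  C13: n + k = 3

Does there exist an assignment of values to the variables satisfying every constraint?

Satisfiable

One satisfying assignment is m = 1, n = 1, k = 2, j = 3, h = 5, g = 1.
For the less obvious constraints — constraint 2: m - h = -4; constraint 3: g + h = 6 — and the others hold by inspection.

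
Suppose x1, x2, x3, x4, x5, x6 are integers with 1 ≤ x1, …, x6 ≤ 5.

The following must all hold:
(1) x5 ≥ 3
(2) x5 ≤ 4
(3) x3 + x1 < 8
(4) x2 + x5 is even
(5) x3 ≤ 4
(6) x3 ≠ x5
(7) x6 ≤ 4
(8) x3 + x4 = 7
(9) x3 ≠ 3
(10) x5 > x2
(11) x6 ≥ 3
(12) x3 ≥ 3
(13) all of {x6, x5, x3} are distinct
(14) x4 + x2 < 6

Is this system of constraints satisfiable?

Constraints 1, 2, 5, 7, 11, and 12 confine each of x6, x5, x3 to the 2 values {3, 4}.
Constraint 13 requires all 3 of them to be distinct, but only 2 values are available — impossible by the pigeonhole principle.

Unsatisfiable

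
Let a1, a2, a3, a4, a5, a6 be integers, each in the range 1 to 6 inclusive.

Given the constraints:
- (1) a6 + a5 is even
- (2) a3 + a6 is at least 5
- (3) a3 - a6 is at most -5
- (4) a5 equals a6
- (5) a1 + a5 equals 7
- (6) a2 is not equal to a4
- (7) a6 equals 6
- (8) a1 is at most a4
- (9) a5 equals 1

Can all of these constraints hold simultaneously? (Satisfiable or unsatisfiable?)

Unsatisfiable

Constraint 9 fixes a5 = 1 and constraint 7 fixes a6 = 6, but constraint 4 requires a5 = a6. Since 1 ≠ 6, contradiction.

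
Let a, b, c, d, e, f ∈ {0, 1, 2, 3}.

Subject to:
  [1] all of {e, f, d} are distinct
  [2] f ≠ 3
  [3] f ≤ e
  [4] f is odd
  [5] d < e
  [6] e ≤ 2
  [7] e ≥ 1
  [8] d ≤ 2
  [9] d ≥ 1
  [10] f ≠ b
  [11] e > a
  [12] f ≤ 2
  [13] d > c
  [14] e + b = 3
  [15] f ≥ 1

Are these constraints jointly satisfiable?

Constraints 6, 7, 8, 9, 12, and 15 confine each of e, f, d to the 2 values {1, 2}.
Constraint 1 requires all 3 of them to be distinct, but only 2 values are available — impossible by the pigeonhole principle.

Unsatisfiable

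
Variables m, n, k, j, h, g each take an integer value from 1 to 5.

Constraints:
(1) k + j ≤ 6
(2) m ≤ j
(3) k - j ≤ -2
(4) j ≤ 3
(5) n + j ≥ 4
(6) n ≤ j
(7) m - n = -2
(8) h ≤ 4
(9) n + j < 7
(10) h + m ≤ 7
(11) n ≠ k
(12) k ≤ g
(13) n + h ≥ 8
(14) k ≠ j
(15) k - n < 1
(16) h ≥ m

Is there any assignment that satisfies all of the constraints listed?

From constraints 4 and 6: n ≤ j ≤ 3. From constraint 8: h ≤ 4. Hence n + h ≤ 7. But constraint 13 requires n + h ≥ 8, and 8 > 7. Contradiction.

Unsatisfiable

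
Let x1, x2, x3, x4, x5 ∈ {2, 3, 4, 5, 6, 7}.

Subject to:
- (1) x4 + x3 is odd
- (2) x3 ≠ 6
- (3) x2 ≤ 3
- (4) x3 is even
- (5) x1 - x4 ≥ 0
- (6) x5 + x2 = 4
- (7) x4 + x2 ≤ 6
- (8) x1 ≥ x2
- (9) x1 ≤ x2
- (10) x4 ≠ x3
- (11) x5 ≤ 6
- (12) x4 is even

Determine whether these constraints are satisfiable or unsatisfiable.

Unsatisfiable

Constraint 12 makes x4 even and constraint 4 makes x3 even, so x4 + x3 must be even. Constraint 1 says x4 + x3 is odd — contradiction.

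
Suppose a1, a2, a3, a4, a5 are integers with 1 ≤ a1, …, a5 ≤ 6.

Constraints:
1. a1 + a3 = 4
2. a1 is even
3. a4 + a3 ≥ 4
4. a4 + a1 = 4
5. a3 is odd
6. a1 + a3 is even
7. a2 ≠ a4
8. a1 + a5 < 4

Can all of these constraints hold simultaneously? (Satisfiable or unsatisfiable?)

Constraint 2 makes a1 even and constraint 5 makes a3 odd, so a1 + a3 must be odd. Constraint 6 says a1 + a3 is even — contradiction.

Unsatisfiable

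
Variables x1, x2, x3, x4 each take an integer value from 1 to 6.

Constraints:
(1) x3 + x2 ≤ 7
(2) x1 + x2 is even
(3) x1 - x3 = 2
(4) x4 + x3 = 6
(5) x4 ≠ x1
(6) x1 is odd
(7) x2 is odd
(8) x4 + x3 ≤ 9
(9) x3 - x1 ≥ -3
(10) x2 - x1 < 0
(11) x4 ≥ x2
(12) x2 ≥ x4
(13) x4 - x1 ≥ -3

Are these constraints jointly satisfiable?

Try x1 = 5, x2 = 3, x3 = 3, x4 = 3.
Check constraint 1: x3 + x2 = 6; constraint 3: x1 - x3 = 2. The remaining constraints are straightforward to verify.

Satisfiable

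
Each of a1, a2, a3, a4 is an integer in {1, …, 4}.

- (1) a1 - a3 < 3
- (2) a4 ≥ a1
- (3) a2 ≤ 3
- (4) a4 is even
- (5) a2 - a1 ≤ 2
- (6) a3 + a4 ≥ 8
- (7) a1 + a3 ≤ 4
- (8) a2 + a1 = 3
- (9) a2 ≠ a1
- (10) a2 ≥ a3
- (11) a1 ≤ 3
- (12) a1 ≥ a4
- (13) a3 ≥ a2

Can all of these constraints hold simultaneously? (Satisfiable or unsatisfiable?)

Unsatisfiable

From constraints 3 and 10: a3 ≤ a2 ≤ 3. From constraints 11 and 12: a4 ≤ a1 ≤ 3. Hence a3 + a4 ≤ 6. But constraint 6 requires a3 + a4 ≥ 8, and 8 > 6. Contradiction.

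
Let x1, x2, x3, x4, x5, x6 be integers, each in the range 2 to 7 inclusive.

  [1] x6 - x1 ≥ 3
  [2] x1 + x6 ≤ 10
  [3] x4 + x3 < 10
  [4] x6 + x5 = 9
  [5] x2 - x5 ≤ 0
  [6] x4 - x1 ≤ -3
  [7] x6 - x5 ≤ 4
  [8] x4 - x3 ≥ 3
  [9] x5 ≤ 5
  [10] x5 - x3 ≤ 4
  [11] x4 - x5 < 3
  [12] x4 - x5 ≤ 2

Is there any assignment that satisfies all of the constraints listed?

Constraints 1, 6, 7, 8, and 10 give x5 − x6 ≥ -4, x6 − x1 ≥ 3, x1 − x4 ≥ 3, x4 − x3 ≥ 3, x3 − x5 ≥ -4.
Adding all 5 inequalities: the left sides telescope to 0, and the right sides sum to (-4) + 3 + 3 + 3 + (-4) = 1. So 0 ≥ 1, which is false.

Unsatisfiable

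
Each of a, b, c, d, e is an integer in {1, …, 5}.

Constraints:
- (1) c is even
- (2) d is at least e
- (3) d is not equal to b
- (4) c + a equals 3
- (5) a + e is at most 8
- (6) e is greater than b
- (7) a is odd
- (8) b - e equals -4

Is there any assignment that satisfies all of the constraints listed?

Satisfiable

One satisfying assignment is a = 1, b = 1, c = 2, d = 5, e = 5.
For the less obvious constraints — constraint 4: c + a = 3; constraint 5: a + e = 6; constraint 8: b - e = -4 — and the others hold by inspection.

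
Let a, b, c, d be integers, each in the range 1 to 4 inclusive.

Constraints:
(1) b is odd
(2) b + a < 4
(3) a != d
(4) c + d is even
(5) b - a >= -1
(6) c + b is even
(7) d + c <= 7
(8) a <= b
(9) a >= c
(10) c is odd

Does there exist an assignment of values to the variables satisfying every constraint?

Take a = 1, b = 1, c = 1, d = 3. Then constraint 2: b + a = 2; constraint 5: b - a = 0; constraint 7: d + c = 4, and every other listed constraint is also met.

Satisfiable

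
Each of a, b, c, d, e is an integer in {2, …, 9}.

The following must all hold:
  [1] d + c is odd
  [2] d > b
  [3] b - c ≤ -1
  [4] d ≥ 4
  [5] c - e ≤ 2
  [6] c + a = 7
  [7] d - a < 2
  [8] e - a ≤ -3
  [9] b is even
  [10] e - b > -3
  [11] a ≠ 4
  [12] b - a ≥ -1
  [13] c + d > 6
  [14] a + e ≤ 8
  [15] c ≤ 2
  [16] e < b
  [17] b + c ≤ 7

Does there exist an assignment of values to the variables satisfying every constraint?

Constraints 3, 5, 8, and 12 give e − c ≥ -2, c − b ≥ 1, b − a ≥ -1, a − e ≥ 3.
Adding all 4 inequalities: the left sides telescope to 0, and the right sides sum to (-2) + 1 + (-1) + 3 = 1. So 0 ≥ 1, which is false.

Unsatisfiable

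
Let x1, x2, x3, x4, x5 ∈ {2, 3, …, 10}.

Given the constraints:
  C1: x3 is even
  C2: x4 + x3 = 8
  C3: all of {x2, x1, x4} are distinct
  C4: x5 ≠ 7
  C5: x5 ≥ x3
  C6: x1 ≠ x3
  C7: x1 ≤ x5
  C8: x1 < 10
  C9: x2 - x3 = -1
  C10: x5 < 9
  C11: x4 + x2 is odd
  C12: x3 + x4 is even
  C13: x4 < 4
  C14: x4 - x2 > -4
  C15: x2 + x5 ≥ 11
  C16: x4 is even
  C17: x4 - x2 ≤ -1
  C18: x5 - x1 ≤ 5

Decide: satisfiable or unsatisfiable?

Setting (x1, x2, x3, x4, x5) = (3, 5, 6, 2, 6) satisfies everything: constraint 2: x4 + x3 = 8; constraint 9: x2 - x3 = -1; constraint 14: x4 - x2 = -3, and the others follow.

Satisfiable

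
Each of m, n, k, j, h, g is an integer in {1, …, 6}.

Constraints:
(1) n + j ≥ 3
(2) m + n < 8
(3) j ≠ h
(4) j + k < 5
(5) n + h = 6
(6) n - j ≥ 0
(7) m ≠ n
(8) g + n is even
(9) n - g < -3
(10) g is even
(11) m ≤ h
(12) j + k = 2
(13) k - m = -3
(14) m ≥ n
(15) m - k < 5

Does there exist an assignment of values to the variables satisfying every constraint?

Satisfiable

Take m = 4, n = 2, k = 1, j = 1, h = 4, g = 6. Then constraint 1: n + j = 3; constraint 2: m + n = 6, and every other listed constraint is also met.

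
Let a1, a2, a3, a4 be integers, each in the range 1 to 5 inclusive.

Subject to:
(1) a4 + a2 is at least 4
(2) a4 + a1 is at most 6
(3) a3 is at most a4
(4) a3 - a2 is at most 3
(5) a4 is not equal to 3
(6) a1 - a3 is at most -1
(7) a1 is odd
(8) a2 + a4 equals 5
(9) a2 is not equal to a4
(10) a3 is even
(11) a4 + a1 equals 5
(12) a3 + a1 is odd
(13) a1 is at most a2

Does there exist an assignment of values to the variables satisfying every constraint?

Take a1 = 1, a2 = 1, a3 = 2, a4 = 4. Then constraint 1: a4 + a2 = 5; constraint 2: a4 + a1 = 5; constraint 4: a3 - a2 = 1, and every other listed constraint is also met.

Satisfiable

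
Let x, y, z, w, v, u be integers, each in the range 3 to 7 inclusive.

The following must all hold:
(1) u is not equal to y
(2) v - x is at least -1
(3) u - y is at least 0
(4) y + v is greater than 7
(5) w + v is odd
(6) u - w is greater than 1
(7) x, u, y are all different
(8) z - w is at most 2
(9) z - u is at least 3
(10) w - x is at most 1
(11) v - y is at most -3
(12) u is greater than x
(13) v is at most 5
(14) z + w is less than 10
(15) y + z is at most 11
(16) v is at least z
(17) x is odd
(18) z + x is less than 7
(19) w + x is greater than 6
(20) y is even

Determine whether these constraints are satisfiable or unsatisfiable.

Unsatisfiable

Constraints 2, 3, 8, 9, 10, and 11 give v − x ≥ -1, x − w ≥ -1, w − z ≥ -2, z − u ≥ 3, u − y ≥ 0, y − v ≥ 3.
Adding all 6 inequalities: the left sides telescope to 0, and the right sides sum to (-1) + (-1) + (-2) + 3 + 0 + 3 = 2. So 0 ≥ 2, which is false.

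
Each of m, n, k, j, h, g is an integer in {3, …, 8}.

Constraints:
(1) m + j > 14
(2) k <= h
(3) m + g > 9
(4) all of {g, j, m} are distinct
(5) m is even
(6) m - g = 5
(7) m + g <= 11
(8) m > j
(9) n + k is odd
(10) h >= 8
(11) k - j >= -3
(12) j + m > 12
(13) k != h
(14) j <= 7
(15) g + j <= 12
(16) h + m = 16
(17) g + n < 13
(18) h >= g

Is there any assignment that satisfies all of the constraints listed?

Satisfiable

The assignment m = 8, n = 7, k = 4, j = 7, h = 8, g = 3 works:
  constraint 1 holds since m + j = 15.
  constraint 3 holds since m + g = 11.
  constraint 6 holds since m - g = 5.
The rest check out directly.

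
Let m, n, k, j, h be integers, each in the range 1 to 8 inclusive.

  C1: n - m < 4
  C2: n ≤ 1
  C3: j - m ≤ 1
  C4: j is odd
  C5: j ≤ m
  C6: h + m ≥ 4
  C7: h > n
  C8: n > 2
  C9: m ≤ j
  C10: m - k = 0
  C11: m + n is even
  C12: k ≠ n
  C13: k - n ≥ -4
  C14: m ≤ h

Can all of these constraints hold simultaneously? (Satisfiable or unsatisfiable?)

Unsatisfiable

From constraint 8: n ≥ 3. From constraint 2: n ≤ 1. But 1 < 3, so no value of n works.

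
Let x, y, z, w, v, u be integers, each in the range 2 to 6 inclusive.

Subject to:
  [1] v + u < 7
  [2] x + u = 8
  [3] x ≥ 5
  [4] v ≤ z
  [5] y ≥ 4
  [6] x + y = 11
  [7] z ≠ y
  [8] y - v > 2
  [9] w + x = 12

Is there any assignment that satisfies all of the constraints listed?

One satisfying assignment is x = 6, y = 5, z = 2, w = 6, v = 2, u = 2.
For the less obvious constraints — constraint 1: v + u = 4; constraint 2: x + u = 8 — and the others hold by inspection.

Satisfiable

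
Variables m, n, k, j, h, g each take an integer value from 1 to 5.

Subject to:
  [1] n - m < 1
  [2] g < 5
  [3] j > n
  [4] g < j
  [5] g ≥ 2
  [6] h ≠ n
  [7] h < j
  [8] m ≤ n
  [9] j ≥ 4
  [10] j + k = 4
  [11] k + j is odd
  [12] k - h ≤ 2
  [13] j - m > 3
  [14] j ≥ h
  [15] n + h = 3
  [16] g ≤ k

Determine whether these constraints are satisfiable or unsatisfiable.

Unsatisfiable

From constraint 9: j ≥ 4. From constraints 5 and 16: k ≥ g ≥ 2. Hence j + k ≥ 6. But constraint 10 requires j + k = 4, and 4 < 6. Contradiction.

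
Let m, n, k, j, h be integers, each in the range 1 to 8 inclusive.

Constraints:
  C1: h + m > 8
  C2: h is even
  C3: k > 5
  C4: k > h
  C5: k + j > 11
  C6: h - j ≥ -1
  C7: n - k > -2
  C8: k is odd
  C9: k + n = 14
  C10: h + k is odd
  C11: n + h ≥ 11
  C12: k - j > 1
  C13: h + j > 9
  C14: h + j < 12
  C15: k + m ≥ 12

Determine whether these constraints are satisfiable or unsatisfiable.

Satisfiable

Try m = 5, n = 7, k = 7, j = 5, h = 6.
Check constraint 1: h + m = 11; constraint 5: k + j = 12. The remaining constraints are straightforward to verify.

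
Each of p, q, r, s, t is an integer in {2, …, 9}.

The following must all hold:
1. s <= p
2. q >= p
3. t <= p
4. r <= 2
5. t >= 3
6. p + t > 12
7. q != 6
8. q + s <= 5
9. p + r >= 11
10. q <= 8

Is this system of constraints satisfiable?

Unsatisfiable

From constraints 2 and 10: p ≤ q ≤ 8. From constraint 4: r ≤ 2. Hence p + r ≤ 10. But constraint 9 requires p + r ≥ 11, and 11 > 10. Contradiction.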